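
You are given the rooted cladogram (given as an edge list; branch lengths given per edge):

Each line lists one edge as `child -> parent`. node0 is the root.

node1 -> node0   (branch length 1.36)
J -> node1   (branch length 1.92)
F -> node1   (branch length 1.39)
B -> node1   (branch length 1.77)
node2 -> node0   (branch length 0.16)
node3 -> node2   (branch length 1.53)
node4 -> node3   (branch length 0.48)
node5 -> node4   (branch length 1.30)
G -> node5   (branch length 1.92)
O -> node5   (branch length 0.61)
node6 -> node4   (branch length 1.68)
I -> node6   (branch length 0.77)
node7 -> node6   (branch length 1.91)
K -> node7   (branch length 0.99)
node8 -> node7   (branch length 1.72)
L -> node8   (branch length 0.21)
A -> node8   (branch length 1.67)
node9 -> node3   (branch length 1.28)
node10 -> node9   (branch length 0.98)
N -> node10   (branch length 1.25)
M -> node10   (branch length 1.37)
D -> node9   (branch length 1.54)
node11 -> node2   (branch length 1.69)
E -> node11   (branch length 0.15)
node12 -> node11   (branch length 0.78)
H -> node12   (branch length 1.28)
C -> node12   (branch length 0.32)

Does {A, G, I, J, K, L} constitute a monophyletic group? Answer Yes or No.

The MRCA of the listed taxa is the root, so the smallest clade containing them is the whole tree.
That clade also contains B, C, D, E, F, H, M, N, O, which are not in the proposed group, so the group is not monophyletic.

No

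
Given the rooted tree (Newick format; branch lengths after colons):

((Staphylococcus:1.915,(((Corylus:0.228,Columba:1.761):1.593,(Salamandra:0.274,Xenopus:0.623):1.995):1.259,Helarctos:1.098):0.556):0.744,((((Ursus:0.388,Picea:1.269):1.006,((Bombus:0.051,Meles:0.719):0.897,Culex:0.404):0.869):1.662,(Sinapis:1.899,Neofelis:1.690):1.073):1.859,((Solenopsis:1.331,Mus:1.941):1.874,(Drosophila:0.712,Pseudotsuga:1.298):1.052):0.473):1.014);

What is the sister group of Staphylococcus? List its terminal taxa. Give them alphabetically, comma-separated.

Staphylococcus attaches to the tree at the node subtending (Staphylococcus,(((Corylus,Columba),(Salamandra,Xenopus)),Helarctos)).
The other lineage descending from that same node — the sister group — is (((Corylus,Columba),(Salamandra,Xenopus)),Helarctos); its 5 tips in alphabetical order are the answer.

Columba, Corylus, Helarctos, Salamandra, Xenopus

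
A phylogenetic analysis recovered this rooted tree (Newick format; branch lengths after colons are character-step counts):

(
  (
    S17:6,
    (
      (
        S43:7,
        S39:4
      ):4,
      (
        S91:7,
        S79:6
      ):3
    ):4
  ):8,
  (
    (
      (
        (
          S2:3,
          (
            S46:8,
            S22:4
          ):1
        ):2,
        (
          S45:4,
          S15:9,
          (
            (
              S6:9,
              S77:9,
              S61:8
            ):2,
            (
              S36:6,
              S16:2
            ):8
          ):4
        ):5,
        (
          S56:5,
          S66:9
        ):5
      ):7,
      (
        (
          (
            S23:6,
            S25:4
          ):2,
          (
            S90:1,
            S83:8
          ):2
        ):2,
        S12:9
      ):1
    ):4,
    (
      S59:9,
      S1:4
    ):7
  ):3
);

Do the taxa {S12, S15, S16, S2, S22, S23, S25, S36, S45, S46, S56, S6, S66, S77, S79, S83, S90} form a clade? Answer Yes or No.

The MRCA of the listed taxa is the root, so the smallest clade containing them is the whole tree.
That clade also contains S1, S17, S39, S43, S59, S61, S91, which are not in the proposed group, so the group is not monophyletic.

No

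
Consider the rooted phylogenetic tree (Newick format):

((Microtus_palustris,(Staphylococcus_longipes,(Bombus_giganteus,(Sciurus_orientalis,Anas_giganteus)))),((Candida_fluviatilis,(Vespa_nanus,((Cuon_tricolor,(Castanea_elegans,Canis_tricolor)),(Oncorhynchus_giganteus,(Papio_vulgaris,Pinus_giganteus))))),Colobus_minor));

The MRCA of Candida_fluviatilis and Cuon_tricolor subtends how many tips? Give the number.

The MRCA of Candida_fluviatilis and Cuon_tricolor is the node subtending (Candida_fluviatilis,(Vespa_nanus,((Cuon_tricolor,(Castanea_elegans,Canis_tricolor)),(Oncorhynchus_giganteus,(Papio_vulgaris,Pinus_giganteus))))).
That clade contains 8 terminal taxa: Candida_fluviatilis, Canis_tricolor, Castanea_elegans, Cuon_tricolor, Oncorhynchus_giganteus, Papio_vulgaris, Pinus_giganteus, Vespa_nanus.

8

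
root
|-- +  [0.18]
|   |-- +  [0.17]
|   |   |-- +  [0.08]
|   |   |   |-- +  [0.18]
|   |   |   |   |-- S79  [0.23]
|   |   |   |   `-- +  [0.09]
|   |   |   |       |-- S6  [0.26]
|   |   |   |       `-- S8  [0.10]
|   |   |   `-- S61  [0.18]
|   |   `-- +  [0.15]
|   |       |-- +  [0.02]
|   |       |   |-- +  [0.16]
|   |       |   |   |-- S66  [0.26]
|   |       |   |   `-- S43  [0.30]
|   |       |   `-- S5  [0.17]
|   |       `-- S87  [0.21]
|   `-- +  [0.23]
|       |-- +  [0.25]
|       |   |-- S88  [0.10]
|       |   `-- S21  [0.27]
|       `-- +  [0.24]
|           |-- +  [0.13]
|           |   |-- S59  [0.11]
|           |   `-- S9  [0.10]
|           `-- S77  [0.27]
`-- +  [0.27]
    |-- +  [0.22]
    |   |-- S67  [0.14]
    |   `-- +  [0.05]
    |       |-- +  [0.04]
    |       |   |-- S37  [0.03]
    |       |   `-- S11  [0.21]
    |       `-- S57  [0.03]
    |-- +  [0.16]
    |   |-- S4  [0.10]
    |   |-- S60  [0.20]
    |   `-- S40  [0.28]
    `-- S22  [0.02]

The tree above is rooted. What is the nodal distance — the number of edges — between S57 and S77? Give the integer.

The MRCA of S57 and S77 is the root of the tree.
From S57 up to that node: 4 branches. From S77 up to the same node: 4 branches. Total: 4 + 4 = 8.

8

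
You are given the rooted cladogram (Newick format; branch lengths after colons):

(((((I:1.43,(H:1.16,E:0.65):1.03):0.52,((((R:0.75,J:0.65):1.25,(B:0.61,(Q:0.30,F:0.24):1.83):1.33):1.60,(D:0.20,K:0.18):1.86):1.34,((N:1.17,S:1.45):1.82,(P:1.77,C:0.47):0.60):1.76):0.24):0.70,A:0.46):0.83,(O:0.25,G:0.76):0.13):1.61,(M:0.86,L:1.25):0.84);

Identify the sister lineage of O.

G

O attaches to the tree at the node subtending (O,G).
The other lineage descending from that same node — the sister group — is the single tip G.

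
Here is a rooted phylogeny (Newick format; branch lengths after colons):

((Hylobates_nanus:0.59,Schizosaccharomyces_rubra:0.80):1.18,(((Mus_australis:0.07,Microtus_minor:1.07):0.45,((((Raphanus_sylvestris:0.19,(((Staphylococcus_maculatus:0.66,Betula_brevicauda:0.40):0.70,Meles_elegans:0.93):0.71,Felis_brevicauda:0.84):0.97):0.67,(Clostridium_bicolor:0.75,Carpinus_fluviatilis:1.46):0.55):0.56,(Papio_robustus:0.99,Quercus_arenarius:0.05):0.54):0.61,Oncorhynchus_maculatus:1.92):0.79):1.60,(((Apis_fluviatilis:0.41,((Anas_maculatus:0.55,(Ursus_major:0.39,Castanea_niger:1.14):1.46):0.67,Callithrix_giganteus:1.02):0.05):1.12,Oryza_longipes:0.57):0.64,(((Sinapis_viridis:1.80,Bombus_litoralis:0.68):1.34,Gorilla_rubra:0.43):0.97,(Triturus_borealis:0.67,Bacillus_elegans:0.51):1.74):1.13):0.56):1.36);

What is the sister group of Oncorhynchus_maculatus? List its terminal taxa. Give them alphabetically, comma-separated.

Oncorhynchus_maculatus attaches to the tree at the node subtending ((((Raphanus_sylvestris,(((Staphylococcus_maculatus,Betula_brevicauda),Meles_elegans),Felis_brevicauda)),(Clostridium_bicolor,Carpinus_fluviatilis)),(Papio_robustus,Quercus_arenarius)),Oncorhynchus_maculatus).
The other lineage descending from that same node — the sister group — is (((Raphanus_sylvestris,(((Staphylococcus_maculatus,Betula_brevicauda),Meles_elegans),Felis_brevicauda)),(Clostridium_bicolor,Carpinus_fluviatilis)),(Papio_robustus,Quercus_arenarius)); its 9 tips in alphabetical order are the answer.

Betula_brevicauda, Carpinus_fluviatilis, Clostridium_bicolor, Felis_brevicauda, Meles_elegans, Papio_robustus, Quercus_arenarius, Raphanus_sylvestris, Staphylococcus_maculatus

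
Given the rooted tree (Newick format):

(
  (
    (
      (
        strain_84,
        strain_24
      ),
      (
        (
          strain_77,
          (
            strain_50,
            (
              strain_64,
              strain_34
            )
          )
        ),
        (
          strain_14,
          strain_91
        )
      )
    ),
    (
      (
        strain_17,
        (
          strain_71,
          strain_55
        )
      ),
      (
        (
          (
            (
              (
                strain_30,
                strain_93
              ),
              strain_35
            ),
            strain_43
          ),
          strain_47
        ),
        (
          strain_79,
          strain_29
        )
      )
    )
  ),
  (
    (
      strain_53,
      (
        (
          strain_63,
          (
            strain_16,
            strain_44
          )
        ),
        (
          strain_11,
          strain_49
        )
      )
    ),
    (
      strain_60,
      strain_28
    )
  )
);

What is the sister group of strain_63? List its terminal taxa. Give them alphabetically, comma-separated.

strain_63 attaches to the tree at the node subtending (strain_63,(strain_16,strain_44)).
The other lineage descending from that same node — the sister group — is (strain_16,strain_44); its 2 tips in alphabetical order are the answer.

strain_16, strain_44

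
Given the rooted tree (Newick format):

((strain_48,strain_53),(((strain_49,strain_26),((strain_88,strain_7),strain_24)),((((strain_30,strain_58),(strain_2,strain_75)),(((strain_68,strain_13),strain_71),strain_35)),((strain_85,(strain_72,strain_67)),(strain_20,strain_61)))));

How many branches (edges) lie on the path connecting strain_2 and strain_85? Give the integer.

7

The MRCA of strain_2 and strain_85 is the node subtending ((((strain_30,strain_58),(strain_2,strain_75)),(((strain_68,strain_13),strain_71),strain_35)),((strain_85,(strain_72,strain_67)),(strain_20,strain_61))).
From strain_2 up to that node: 4 branches. From strain_85 up to the same node: 3 branches. Total: 4 + 3 = 7.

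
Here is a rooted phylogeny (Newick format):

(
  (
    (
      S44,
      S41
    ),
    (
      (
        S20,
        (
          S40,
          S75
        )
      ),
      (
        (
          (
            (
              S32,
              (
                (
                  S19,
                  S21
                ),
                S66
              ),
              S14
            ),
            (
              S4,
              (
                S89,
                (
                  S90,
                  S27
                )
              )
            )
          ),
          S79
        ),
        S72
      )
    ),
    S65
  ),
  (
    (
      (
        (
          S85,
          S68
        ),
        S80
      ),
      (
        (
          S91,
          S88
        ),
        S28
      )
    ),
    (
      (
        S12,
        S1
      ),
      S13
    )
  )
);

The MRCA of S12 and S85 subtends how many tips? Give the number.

9

The MRCA of S12 and S85 is the node subtending ((((S85,S68),S80),((S91,S88),S28)),((S12,S1),S13)).
That clade contains 9 terminal taxa: S1, S12, S13, S28, S68, S80, S85, S88, S91.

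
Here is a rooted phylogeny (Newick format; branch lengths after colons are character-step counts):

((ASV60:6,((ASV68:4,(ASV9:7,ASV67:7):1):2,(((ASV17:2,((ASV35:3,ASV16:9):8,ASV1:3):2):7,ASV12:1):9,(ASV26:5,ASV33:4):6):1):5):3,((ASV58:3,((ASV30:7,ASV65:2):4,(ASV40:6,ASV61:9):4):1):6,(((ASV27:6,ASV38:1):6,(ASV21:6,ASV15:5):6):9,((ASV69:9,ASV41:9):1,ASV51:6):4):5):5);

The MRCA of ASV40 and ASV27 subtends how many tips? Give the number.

12

The MRCA of ASV40 and ASV27 is the node subtending ((ASV58,((ASV30,ASV65),(ASV40,ASV61))),(((ASV27,ASV38),(ASV21,ASV15)),((ASV69,ASV41),ASV51))).
That clade contains 12 terminal taxa: ASV15, ASV21, ASV27, ASV30, ASV38, ASV40, ASV41, ASV51, ASV58, ASV61, ASV65, ASV69.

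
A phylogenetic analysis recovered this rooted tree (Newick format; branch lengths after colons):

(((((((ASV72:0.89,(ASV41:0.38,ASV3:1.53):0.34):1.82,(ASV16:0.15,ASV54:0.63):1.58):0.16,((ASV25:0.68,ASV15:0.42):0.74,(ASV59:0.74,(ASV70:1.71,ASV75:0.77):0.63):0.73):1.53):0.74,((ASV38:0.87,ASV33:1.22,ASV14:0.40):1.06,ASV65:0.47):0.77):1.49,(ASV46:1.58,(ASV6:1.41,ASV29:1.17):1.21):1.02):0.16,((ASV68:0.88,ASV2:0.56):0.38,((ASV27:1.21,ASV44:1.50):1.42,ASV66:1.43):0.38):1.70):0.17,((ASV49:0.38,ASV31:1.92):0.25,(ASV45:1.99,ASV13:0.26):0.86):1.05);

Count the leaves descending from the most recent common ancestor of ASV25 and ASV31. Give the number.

26

The MRCA of ASV25 and ASV31 is the root, so the clade is the entire tree.
That clade contains 26 terminal taxa: ASV13, ASV14, ASV15, ASV16, ASV2, ASV25, ASV27, ASV29, ASV3, ASV31, ASV33, ASV38, ASV41, ASV44, ASV45, ASV46, ASV49, ASV54, ASV59, ASV6, ASV65, ASV66, ASV68, ASV70, ASV72, ASV75.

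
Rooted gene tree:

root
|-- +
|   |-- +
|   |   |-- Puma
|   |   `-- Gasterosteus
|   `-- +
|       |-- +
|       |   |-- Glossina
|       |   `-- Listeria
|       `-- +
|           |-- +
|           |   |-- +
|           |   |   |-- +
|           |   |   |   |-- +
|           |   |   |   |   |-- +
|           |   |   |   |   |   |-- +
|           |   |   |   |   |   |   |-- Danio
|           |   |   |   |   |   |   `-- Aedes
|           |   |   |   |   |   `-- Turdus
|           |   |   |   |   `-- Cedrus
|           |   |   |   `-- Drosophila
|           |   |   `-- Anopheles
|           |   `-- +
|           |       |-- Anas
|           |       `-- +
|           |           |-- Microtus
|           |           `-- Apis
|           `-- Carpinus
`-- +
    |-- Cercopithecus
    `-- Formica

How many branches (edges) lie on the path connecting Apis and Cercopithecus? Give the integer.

9

The MRCA of Apis and Cercopithecus is the root of the tree.
From Apis up to that node: 7 branches. From Cercopithecus up to the same node: 2 branches. Total: 7 + 2 = 9.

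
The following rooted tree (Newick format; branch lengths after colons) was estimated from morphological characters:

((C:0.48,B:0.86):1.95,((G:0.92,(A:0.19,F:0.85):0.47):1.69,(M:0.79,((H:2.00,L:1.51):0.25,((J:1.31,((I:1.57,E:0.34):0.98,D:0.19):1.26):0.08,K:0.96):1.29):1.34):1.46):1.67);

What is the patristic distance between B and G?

The path runs B → … → MRCA → … → G; the MRCA is the root of the tree.
Branch lengths along that path: 0.86 + 1.95 + 1.67 + 1.69 + 0.92 = 7.09.

7.09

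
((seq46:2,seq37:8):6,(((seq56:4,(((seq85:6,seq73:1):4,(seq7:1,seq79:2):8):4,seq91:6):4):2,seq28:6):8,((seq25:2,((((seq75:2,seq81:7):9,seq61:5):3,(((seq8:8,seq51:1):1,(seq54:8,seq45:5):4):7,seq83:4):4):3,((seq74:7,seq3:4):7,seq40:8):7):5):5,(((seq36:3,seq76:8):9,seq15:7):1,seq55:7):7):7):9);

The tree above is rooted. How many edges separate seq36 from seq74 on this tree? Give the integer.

The MRCA of seq36 and seq74 is the node subtending ((seq25,((((seq75,seq81),seq61),(((seq8,seq51),(seq54,seq45)),seq83)),((seq74,seq3),seq40))),(((seq36,seq76),seq15),seq55)).
From seq36 up to that node: 4 branches. From seq74 up to the same node: 5 branches. Total: 4 + 5 = 9.

9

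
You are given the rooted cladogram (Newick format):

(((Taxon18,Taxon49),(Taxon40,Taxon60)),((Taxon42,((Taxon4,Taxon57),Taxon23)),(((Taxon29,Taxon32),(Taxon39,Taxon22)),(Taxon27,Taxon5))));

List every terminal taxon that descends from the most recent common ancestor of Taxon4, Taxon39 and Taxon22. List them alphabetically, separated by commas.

Tracing Taxon4: it sits inside (Taxon4,Taxon57).
Tracing Taxon39: it sits inside (Taxon39,Taxon22).
Tracing Taxon22: it sits inside (Taxon39,Taxon22).
The smallest clade enclosing all 3 is ((Taxon42,((Taxon4,Taxon57),Taxon23)),(((Taxon29,Taxon32),(Taxon39,Taxon22)),(Taxon27,Taxon5))); the answer is its 10 terminal taxa in alphabetical order.

Taxon22, Taxon23, Taxon27, Taxon29, Taxon32, Taxon39, Taxon4, Taxon42, Taxon5, Taxon57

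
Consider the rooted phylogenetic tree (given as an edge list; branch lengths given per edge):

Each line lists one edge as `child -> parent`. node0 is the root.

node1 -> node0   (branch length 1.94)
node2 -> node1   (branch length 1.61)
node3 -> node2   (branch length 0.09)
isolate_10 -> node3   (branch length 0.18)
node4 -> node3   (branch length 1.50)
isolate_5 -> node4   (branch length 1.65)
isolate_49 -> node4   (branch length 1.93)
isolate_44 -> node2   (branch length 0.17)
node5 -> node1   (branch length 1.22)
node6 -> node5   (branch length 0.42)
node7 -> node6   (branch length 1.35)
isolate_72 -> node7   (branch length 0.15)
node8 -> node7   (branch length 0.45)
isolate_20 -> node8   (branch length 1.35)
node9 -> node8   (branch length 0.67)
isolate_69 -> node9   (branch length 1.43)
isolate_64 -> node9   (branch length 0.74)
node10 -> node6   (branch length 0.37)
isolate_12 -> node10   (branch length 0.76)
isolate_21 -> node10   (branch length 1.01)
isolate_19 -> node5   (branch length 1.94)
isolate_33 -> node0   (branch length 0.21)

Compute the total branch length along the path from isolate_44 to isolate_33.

The path runs isolate_44 → … → MRCA → … → isolate_33; the MRCA is the root of the tree.
Branch lengths along that path: 0.17 + 1.61 + 1.94 + 0.21 = 3.93.

3.93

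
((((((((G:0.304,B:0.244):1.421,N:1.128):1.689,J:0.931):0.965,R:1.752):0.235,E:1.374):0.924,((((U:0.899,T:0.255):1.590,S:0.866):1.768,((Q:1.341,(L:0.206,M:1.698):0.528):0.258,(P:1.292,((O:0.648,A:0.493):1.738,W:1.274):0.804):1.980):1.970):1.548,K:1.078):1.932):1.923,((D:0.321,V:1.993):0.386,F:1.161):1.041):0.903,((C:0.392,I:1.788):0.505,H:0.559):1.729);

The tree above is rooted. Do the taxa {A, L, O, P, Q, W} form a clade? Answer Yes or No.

The MRCA of the listed taxa subtends ((Q,(L,M)),(P,((O,A),W))).
That clade also contains M, which is not in the proposed group, so the group is not monophyletic.

No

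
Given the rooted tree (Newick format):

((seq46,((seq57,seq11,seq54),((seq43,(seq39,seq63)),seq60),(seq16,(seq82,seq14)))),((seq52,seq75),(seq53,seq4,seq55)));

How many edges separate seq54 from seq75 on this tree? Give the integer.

7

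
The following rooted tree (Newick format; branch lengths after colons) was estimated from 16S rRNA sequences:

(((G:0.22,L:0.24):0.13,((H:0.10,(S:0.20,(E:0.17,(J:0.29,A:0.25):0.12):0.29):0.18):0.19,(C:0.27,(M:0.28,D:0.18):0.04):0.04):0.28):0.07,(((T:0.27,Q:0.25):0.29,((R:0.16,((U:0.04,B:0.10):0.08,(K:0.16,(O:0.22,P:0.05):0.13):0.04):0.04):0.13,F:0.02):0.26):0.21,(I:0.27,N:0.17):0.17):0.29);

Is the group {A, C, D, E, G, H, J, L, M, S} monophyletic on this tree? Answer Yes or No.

The most recent common ancestor of these taxa subtends ((G,L),((H,(S,(E,(J,A)))),(C,(M,D)))).
That clade has exactly 10 tips — every listed taxon and nothing else — so the group is monophyletic.

Yes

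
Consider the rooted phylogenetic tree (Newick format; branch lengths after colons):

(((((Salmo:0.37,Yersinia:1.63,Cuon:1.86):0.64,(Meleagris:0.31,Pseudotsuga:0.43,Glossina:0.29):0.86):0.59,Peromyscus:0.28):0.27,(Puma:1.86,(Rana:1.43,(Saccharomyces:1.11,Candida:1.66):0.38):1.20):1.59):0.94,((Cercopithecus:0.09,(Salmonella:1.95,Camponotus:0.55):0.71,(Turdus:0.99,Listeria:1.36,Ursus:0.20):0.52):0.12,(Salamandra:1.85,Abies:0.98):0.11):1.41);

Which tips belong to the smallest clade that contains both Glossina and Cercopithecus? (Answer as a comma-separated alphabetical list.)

Tracing Glossina: it sits inside (Meleagris,Pseudotsuga,Glossina).
Tracing Cercopithecus: it sits inside (Cercopithecus,(Salmonella,Camponotus),(Turdus,Listeria,Ursus)).
The smallest clade enclosing both is the whole tree (their MRCA is the root), so the answer is all 19 tips in alphabetical order.

Abies, Camponotus, Candida, Cercopithecus, Cuon, Glossina, Listeria, Meleagris, Peromyscus, Pseudotsuga, Puma, Rana, Saccharomyces, Salamandra, Salmo, Salmonella, Turdus, Ursus, Yersinia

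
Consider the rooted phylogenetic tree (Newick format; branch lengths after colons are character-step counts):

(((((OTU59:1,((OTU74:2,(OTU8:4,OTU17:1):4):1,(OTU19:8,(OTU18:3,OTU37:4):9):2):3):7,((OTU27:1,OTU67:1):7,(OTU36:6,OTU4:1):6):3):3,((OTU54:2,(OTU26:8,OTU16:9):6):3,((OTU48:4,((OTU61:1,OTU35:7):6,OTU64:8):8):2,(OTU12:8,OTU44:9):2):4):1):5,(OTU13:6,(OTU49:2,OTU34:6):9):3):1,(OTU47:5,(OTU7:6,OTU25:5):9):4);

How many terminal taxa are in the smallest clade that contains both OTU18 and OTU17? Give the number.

The MRCA of OTU18 and OTU17 is the node subtending ((OTU74,(OTU8,OTU17)),(OTU19,(OTU18,OTU37))).
That clade contains 6 terminal taxa: OTU17, OTU18, OTU19, OTU37, OTU74, OTU8.

6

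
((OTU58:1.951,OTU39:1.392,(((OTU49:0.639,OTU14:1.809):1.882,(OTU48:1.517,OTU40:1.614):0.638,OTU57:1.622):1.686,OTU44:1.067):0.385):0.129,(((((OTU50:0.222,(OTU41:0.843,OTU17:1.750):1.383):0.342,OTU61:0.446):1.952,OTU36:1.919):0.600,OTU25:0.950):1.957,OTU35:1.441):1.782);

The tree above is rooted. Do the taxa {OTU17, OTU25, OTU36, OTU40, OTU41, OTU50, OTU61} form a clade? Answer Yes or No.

No

The MRCA of the listed taxa is the root, so the smallest clade containing them is the whole tree.
That clade also contains OTU14, OTU35, OTU39, OTU44, OTU48, OTU49, OTU57, OTU58, which are not in the proposed group, so the group is not monophyletic.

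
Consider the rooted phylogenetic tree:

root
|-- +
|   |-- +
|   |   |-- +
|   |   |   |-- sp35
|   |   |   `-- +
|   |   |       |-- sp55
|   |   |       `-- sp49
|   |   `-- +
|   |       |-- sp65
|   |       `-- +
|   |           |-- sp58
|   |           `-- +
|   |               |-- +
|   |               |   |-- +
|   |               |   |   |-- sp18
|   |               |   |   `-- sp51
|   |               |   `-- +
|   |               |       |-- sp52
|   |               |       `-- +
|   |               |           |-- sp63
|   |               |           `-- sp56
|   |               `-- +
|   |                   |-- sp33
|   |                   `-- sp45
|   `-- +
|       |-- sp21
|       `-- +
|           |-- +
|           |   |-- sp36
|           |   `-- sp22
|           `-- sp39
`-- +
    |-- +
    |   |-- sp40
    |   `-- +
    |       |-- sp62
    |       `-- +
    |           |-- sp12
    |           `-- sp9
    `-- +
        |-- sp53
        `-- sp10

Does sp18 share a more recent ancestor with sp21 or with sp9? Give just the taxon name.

sp21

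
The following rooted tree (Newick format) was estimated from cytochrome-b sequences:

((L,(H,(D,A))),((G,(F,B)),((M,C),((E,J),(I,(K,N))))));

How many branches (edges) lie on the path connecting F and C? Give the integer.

6

The MRCA of F and C is the node subtending ((G,(F,B)),((M,C),((E,J),(I,(K,N))))).
From F up to that node: 3 branches. From C up to the same node: 3 branches. Total: 3 + 3 = 6.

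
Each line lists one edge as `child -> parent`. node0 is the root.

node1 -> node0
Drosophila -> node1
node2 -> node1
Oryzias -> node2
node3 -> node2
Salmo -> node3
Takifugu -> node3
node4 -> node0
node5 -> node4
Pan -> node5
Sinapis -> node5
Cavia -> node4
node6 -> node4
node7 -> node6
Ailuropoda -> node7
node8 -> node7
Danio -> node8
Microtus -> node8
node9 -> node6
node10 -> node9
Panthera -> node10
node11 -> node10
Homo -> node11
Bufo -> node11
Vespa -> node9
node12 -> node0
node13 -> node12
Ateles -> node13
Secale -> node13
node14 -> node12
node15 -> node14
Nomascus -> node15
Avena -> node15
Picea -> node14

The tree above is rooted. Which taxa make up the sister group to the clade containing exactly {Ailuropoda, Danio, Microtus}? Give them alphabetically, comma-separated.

The clade containing exactly {Ailuropoda, Danio, Microtus} attaches to the tree at the node subtending ((Ailuropoda,(Danio,Microtus)),((Panthera,(Homo,Bufo)),Vespa)).
The other lineage descending from that same node — the sister group — is ((Panthera,(Homo,Bufo)),Vespa); its 4 tips in alphabetical order are the answer.

Bufo, Homo, Panthera, Vespa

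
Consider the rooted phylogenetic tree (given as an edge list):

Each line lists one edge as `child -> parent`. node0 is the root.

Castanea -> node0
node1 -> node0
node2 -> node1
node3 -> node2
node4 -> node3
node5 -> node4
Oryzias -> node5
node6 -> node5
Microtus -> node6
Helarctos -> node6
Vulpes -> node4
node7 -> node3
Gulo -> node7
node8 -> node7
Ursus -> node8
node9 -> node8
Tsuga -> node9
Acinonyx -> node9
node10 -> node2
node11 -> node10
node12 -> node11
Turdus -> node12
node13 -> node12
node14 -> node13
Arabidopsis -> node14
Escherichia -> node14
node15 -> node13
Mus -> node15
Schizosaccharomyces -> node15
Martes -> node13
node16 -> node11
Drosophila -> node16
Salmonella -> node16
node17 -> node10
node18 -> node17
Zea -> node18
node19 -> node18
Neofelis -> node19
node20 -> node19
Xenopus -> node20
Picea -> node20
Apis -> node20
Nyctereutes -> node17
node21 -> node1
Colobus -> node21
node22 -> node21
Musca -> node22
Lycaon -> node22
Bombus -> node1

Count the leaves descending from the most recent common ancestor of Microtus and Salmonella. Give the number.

22

The MRCA of Microtus and Salmonella is the node subtending ((((Oryzias,(Microtus,Helarctos)),Vulpes),(Gulo,(Ursus,(Tsuga,Acinonyx)))),(((Turdus,((Arabidopsis,Escherichia),(Mus,Schizosaccharomyces),Martes)),(Drosophila,Salmonella)),((Zea,(Neofelis,(Xenopus,Picea,Apis))),Nyctereutes))).
That clade contains 22 terminal taxa: Acinonyx, Apis, Arabidopsis, Drosophila, Escherichia, Gulo, Helarctos, Martes, Microtus, Mus, Neofelis, Nyctereutes, Oryzias, Picea, Salmonella, Schizosaccharomyces, Tsuga, Turdus, Ursus, Vulpes, Xenopus, Zea.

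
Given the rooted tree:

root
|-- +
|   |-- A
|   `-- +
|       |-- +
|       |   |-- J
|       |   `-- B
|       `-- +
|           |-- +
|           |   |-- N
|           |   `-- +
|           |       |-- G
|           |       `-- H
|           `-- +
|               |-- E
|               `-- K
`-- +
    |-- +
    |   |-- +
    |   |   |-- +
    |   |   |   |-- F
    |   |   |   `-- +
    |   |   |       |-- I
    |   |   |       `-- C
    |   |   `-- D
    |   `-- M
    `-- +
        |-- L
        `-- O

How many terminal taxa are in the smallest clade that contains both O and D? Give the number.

7

The MRCA of O and D is the node subtending ((((F,(I,C)),D),M),(L,O)).
That clade contains 7 terminal taxa: C, D, F, I, L, M, O.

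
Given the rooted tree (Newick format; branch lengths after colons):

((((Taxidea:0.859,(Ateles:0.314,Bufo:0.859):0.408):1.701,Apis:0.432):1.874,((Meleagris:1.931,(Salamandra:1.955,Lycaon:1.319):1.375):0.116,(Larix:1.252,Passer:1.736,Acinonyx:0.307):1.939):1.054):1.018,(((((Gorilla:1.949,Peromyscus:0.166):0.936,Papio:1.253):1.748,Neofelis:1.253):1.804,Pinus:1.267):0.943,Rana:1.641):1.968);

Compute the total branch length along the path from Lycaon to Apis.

6.170

The path runs Lycaon → … → MRCA → … → Apis; the MRCA is the node subtending (((Taxidea,(Ateles,Bufo)),Apis),((Meleagris,(Salamandra,Lycaon)),(Larix,Passer,Acinonyx))).
Branch lengths along that path: 1.319 + 1.375 + 0.116 + 1.054 + 1.874 + 0.432 = 6.170.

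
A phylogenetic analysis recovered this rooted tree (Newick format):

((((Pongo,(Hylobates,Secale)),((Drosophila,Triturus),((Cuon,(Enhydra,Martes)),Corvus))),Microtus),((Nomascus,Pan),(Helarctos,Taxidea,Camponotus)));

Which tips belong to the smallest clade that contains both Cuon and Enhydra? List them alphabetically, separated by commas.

Tracing Cuon: it sits inside (Cuon,(Enhydra,Martes)).
Tracing Enhydra: it sits inside (Enhydra,Martes).
The smallest clade enclosing both is (Cuon,(Enhydra,Martes)); the answer is its 3 terminal taxa in alphabetical order.

Cuon, Enhydra, Martes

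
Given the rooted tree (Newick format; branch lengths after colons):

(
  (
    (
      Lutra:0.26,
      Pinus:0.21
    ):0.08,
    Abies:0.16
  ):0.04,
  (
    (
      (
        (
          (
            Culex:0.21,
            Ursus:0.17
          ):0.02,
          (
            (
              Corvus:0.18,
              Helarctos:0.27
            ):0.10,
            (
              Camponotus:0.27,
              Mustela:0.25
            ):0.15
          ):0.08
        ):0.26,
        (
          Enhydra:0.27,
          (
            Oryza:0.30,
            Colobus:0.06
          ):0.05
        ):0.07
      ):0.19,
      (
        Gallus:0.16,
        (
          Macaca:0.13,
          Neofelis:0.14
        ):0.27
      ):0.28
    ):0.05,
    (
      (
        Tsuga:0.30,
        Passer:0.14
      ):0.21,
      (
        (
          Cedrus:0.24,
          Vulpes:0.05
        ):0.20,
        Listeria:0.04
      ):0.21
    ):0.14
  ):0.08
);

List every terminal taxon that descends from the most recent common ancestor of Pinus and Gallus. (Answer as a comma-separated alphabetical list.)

Abies, Camponotus, Cedrus, Colobus, Corvus, Culex, Enhydra, Gallus, Helarctos, Listeria, Lutra, Macaca, Mustela, Neofelis, Oryza, Passer, Pinus, Tsuga, Ursus, Vulpes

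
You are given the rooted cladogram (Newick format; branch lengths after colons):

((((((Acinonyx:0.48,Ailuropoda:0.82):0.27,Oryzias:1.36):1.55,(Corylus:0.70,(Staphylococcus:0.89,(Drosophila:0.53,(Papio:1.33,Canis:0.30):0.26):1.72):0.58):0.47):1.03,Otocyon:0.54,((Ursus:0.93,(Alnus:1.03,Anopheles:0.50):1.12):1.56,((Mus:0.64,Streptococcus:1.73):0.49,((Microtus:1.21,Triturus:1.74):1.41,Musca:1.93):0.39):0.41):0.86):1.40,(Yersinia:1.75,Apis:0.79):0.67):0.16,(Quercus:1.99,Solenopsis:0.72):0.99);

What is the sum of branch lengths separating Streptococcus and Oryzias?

The path runs Streptococcus → … → MRCA → … → Oryzias; the MRCA is the node subtending ((((Acinonyx,Ailuropoda),Oryzias),(Corylus,(Staphylococcus,(Drosophila,(Papio,Canis))))),Otocyon,((Ursus,(Alnus,Anopheles)),((Mus,Streptococcus),((Microtus,Triturus),Musca)))).
Branch lengths along that path: 1.73 + 0.49 + 0.41 + 0.86 + 1.03 + 1.55 + 1.36 = 7.43.

7.43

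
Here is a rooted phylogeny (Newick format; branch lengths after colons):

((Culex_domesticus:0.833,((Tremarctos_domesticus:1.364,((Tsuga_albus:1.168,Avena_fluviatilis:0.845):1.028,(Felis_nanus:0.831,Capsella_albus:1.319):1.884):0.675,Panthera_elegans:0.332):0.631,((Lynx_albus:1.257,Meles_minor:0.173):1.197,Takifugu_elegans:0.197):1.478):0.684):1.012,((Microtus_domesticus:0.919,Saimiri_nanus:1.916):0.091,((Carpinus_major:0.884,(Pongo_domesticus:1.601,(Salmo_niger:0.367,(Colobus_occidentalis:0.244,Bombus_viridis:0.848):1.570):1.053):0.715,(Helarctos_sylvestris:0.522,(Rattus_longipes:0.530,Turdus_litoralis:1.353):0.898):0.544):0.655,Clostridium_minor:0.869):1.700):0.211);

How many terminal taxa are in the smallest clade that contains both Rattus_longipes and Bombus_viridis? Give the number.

The MRCA of Rattus_longipes and Bombus_viridis is the node subtending (Carpinus_major,(Pongo_domesticus,(Salmo_niger,(Colobus_occidentalis,Bombus_viridis))),(Helarctos_sylvestris,(Rattus_longipes,Turdus_litoralis))).
That clade contains 8 terminal taxa: Bombus_viridis, Carpinus_major, Colobus_occidentalis, Helarctos_sylvestris, Pongo_domesticus, Rattus_longipes, Salmo_niger, Turdus_litoralis.

8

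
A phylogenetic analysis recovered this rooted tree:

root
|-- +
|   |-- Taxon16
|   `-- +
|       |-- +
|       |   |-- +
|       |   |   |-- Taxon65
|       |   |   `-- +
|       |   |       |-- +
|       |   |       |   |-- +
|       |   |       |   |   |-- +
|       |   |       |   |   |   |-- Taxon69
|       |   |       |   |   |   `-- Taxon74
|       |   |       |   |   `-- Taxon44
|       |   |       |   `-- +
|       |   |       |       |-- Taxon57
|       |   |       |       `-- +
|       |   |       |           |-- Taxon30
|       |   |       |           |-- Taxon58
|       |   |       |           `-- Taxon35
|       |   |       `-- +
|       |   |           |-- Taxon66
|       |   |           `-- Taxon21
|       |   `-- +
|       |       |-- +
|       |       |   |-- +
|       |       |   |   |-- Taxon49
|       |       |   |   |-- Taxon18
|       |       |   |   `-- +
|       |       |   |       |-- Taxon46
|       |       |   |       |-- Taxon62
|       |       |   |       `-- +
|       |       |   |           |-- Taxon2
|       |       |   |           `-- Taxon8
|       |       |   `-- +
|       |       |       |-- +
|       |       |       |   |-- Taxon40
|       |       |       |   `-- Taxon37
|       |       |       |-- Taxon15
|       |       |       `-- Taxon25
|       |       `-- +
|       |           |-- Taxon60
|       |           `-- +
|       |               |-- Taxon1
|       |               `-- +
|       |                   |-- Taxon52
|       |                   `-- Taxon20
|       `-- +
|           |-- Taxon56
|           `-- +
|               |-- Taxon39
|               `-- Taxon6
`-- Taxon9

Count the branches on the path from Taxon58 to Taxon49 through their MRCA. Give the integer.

10

The MRCA of Taxon58 and Taxon49 is the node subtending ((Taxon65,((((Taxon69,Taxon74),Taxon44),(Taxon57,(Taxon30,Taxon58,Taxon35))),(Taxon66,Taxon21))),(((Taxon49,Taxon18,(Taxon46,Taxon62,(Taxon2,Taxon8))),((Taxon40,Taxon37),Taxon15,Taxon25)),(Taxon60,(Taxon1,(Taxon52,Taxon20))))).
From Taxon58 up to that node: 6 branches. From Taxon49 up to the same node: 4 branches. Total: 6 + 4 = 10.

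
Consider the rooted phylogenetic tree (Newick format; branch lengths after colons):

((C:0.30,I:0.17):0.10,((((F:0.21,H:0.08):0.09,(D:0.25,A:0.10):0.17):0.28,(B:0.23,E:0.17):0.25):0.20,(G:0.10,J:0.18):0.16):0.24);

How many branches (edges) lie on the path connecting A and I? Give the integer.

7

The MRCA of A and I is the root of the tree.
From A up to that node: 5 branches. From I up to the same node: 2 branches. Total: 5 + 2 = 7.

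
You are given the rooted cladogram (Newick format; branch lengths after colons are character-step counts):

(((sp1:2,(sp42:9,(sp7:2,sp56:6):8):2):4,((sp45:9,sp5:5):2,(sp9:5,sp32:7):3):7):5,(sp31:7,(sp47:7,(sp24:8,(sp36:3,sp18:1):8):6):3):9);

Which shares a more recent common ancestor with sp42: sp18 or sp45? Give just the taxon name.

sp45

The MRCA of sp42 and sp45 subtends ((sp1,(sp42,(sp7,sp56))),((sp45,sp5),(sp9,sp32))) (8 taxa).
The MRCA of sp42 and sp18 is the root, subtending the entire tree (13 taxa).
The first is nested inside the second, so sp42 shares a more recent common ancestor with sp45.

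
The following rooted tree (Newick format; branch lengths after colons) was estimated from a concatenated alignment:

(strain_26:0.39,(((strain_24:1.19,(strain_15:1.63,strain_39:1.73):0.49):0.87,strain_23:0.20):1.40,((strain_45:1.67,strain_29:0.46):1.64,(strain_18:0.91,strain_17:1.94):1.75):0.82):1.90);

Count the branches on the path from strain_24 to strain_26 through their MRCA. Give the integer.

The MRCA of strain_24 and strain_26 is the root of the tree.
From strain_24 up to that node: 4 branches. From strain_26 up to the same node: 1 branch. Total: 4 + 1 = 5.

5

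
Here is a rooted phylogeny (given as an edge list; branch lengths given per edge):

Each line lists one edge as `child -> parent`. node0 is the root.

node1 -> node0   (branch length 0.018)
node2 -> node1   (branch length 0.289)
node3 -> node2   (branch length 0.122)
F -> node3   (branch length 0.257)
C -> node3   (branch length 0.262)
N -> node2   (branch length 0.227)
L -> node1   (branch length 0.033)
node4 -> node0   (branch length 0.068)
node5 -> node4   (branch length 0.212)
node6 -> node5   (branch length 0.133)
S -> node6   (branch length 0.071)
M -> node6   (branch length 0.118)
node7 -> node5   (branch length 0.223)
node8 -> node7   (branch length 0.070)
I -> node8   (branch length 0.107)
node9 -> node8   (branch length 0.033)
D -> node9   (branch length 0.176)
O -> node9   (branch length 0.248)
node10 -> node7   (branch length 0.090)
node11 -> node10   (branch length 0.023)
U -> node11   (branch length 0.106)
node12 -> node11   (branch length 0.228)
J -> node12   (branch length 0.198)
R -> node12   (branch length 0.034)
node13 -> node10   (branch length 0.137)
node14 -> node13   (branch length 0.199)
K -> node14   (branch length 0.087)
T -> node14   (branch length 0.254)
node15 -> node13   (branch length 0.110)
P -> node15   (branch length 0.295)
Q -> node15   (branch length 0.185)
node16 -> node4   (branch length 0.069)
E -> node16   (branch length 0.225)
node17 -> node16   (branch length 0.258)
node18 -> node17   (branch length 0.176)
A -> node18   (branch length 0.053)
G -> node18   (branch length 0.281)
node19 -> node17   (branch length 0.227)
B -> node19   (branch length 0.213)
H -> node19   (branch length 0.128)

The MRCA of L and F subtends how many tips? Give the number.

The MRCA of L and F is the node subtending (((F,C),N),L).
That clade contains 4 terminal taxa: C, F, L, N.

4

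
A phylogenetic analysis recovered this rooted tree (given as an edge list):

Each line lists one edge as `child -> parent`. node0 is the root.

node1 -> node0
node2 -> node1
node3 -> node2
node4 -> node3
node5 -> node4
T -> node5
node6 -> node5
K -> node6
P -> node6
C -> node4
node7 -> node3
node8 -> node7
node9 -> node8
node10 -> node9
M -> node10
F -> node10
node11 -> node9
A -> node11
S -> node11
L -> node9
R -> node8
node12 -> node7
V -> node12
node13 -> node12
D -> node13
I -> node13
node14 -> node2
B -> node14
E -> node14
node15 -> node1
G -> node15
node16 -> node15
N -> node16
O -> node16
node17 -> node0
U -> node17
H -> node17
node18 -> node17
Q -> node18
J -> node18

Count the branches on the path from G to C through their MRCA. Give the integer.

6

The MRCA of G and C is the node subtending (((((T,(K,P)),C),((((M,F),(A,S),L),R),(V,(D,I)))),(B,E)),(G,(N,O))).
From G up to that node: 2 branches. From C up to the same node: 4 branches. Total: 2 + 4 = 6.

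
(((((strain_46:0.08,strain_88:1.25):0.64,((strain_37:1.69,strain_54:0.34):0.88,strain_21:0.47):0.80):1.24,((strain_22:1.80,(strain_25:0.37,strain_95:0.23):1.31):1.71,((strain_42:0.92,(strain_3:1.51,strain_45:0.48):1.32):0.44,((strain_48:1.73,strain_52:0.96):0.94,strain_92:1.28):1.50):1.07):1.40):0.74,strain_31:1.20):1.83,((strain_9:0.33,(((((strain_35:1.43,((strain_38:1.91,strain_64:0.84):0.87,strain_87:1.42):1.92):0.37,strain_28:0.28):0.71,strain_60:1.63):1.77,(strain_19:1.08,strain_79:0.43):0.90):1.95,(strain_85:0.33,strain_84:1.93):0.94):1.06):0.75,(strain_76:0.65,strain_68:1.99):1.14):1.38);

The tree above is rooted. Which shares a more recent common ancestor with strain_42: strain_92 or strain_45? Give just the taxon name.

The MRCA of strain_42 and strain_45 subtends (strain_42,(strain_3,strain_45)) (3 taxa).
The MRCA of strain_42 and strain_92 subtends ((strain_42,(strain_3,strain_45)),((strain_48,strain_52),strain_92)) (6 taxa).
The first is nested inside the second, so strain_42 shares a more recent common ancestor with strain_45.

strain_45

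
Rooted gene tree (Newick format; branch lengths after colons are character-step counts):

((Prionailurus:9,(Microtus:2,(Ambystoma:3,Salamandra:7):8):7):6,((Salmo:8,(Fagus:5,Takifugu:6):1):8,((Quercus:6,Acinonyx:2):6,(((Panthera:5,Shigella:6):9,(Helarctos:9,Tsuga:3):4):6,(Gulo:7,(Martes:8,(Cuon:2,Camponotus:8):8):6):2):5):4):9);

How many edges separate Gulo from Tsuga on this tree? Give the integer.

The MRCA of Gulo and Tsuga is the node subtending (((Panthera,Shigella),(Helarctos,Tsuga)),(Gulo,(Martes,(Cuon,Camponotus)))).
From Gulo up to that node: 2 branches. From Tsuga up to the same node: 3 branches. Total: 2 + 3 = 5.

5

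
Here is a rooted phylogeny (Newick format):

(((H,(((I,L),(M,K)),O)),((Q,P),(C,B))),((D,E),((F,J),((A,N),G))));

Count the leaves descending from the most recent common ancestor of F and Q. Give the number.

The MRCA of F and Q is the root, so the clade is the entire tree.
That clade contains 17 terminal taxa: A, B, C, D, E, F, G, H, I, J, K, L, M, N, O, P, Q.

17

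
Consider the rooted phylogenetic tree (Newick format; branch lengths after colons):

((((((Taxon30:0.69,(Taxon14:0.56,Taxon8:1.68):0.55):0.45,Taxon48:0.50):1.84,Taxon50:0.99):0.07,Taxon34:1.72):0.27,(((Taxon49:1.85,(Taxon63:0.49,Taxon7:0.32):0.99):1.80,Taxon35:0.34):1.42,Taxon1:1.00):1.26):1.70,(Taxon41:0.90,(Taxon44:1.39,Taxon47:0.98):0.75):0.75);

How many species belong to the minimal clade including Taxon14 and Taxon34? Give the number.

6

The MRCA of Taxon14 and Taxon34 is the node subtending ((((Taxon30,(Taxon14,Taxon8)),Taxon48),Taxon50),Taxon34).
That clade contains 6 terminal taxa: Taxon14, Taxon30, Taxon34, Taxon48, Taxon50, Taxon8.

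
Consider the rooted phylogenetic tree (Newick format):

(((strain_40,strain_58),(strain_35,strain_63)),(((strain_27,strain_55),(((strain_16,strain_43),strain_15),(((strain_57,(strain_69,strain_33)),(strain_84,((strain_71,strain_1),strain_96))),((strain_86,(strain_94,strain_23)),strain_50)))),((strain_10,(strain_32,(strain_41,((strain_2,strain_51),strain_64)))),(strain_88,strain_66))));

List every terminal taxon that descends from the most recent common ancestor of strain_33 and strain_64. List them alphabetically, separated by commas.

Tracing strain_33: it sits inside (strain_69,strain_33).
Tracing strain_64: it sits inside ((strain_2,strain_51),strain_64).
The smallest clade enclosing both is (((strain_27,strain_55),(((strain_16,strain_43),strain_15),(((strain_57,(strain_69,strain_33)),(strain_84,((strain_71,strain_1),strain_96))),((strain_86,(strain_94,strain_23)),strain_50)))),((strain_10,(strain_32,(strain_41,((strain_2,strain_51),strain_64)))),(strain_88,strain_66))); the answer is its 24 terminal taxa in alphabetical order.

strain_1, strain_10, strain_15, strain_16, strain_2, strain_23, strain_27, strain_32, strain_33, strain_41, strain_43, strain_50, strain_51, strain_55, strain_57, strain_64, strain_66, strain_69, strain_71, strain_84, strain_86, strain_88, strain_94, strain_96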